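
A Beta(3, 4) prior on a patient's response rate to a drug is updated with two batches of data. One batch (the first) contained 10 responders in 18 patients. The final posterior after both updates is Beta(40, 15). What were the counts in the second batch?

Because Beta–binomial updating is additive in the counts, the combined data contributed (α_post−α_prior, β_post−β_prior) successes and failures.
Total across both batches: 40−3=37 responders, 15−4=11 non-responders.
Subtract the first batch: 37−10=27 responders and 11−8=3 non-responders.

27 responders and 3 non-responders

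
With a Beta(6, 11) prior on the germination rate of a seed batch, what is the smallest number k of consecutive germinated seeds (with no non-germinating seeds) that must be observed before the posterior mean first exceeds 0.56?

After k germinated seeds and 0 non-germinating seeds the posterior is Beta(6+k, 11), with mean (6+k)/(6+11+k).
Set (6+k)/(17+k) > 0.56 and solve: k > (0.56·17 − 6)/(1 − 0.56) = 8.000.
The smallest integer exceeding 8.000 is 9.

k = 9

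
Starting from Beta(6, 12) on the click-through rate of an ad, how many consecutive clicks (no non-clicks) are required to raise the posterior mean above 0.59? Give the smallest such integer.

After k clicks and 0 non-clicks the posterior is Beta(6+k, 12), with mean (6+k)/(6+12+k).
Set (6+k)/(18+k) > 0.59 and solve: k > (0.59·18 − 6)/(1 − 0.59) = 11.268.
The smallest integer exceeding 11.268 is 12.

k = 12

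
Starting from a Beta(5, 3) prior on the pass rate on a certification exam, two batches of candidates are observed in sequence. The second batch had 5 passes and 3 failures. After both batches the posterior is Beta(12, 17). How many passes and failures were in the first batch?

Sequential conjugate updates are equivalent to a single update on the pooled data, so total successes = posterior α − prior α and total failures = posterior β − prior β.
Total across both batches: 12−5=7 passes, 17−3=14 failures.
Subtract the second batch: 7−5=2 passes and 14−3=11 failures.

2 passes and 11 failures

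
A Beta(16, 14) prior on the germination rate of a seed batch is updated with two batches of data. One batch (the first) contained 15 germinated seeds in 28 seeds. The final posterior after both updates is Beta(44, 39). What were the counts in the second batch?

13 germinated seeds and 12 non-germinating seeds

Because Beta–binomial updating is additive in the counts, the combined data contributed (α_post−α_prior, β_post−β_prior) successes and failures.
Total across both batches: 44−16=28 germinated seeds, 39−14=25 non-germinating seeds.
Subtract the first batch: 28−15=13 germinated seeds and 25−13=12 non-germinating seeds.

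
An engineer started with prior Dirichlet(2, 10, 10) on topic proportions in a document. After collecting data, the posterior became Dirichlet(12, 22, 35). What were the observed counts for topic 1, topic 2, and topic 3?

For a Dirichlet(α) prior with multinomial counts c, the posterior is Dirichlet(α + c) componentwise.
Counts are posterior − prior componentwise: 12−2=10, 22−10=12, 35−10=25.

counts (10, 12, 25)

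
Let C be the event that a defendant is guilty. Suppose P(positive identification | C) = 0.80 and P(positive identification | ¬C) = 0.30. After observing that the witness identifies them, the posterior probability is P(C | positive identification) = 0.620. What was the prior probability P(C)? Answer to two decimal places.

In odds form, posterior odds = prior odds × likelihood ratio, so prior odds = posterior odds ÷ LR.
Posterior odds = 0.620/(1−0.620) = 1.6316. LR = 0.80/0.30 = 2.6667.
Prior odds = 1.6316/2.6667 = 0.6118, so P(C) = 0.6118/(1+0.6118) ≈ 0.38.

P(C) = 0.38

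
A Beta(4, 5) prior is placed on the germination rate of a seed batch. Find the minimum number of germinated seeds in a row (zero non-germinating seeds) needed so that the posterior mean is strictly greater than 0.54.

After k germinated seeds and 0 non-germinating seeds the posterior is Beta(4+k, 5), with mean (4+k)/(4+5+k).
Set (4+k)/(9+k) > 0.54 and solve: k > (0.54·9 − 4)/(1 − 0.54) = 1.870.
The smallest integer exceeding 1.870 is 2, and checking k=2: (6)/(11) = 0.5455 > 0.54.

k = 2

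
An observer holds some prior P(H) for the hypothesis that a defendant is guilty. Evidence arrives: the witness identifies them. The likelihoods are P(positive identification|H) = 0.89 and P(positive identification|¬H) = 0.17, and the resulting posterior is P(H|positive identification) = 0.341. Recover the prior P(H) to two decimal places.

P(H) = 0.09

In odds form, posterior odds = prior odds × likelihood ratio, so prior odds = posterior odds ÷ LR.
Posterior odds = 0.341/(1−0.341) = 0.5175. LR = 0.89/0.17 = 5.2353.
Prior odds = 0.5175/5.2353 = 0.0988, so P(H) = 0.0988/(1+0.0988) ≈ 0.09.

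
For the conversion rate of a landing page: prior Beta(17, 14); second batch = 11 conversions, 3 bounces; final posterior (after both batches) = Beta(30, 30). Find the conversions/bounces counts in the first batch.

Sequential conjugate updates are equivalent to a single update on the pooled data, so total successes = posterior α − prior α and total failures = posterior β − prior β.
Total across both batches: 30−17=13 conversions, 30−14=16 bounces.
Subtract the second batch: 13−11=2 conversions and 16−3=13 bounces.

2 conversions and 13 bounces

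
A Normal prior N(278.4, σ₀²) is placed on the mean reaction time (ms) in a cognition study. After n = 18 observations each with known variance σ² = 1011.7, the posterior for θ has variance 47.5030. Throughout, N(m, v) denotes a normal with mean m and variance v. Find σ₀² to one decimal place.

σ₀² = 306.8

Posterior precision equals prior precision plus data precision: 1/σ_n² = 1/σ₀² + n/σ².
So 1/σ₀² = 1/47.5030 − 18/1011.7 = 0.021051 − 0.017792 = 0.003259.
Hence σ₀² = 1/0.003259 ≈ 306.8.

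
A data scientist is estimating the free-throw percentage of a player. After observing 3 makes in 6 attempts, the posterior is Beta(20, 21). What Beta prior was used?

Under Beta–binomial conjugacy the posterior parameters are (a+s, b+f).
Subtract the data counts: 20−3=17, 21−3=18.

Beta(17, 18)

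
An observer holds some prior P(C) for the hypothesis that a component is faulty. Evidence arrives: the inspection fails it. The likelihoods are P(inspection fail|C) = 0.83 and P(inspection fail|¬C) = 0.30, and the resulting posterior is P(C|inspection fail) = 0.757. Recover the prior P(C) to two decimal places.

Bayes' rule in odds form gives O(C|E) = O(C)·[P(E|C)/P(E|¬C)], hence O(C) = O(C|E)/LR.
Posterior odds = 0.757/(1−0.757) = 3.1152. LR = 0.83/0.30 = 2.7667.
Prior odds = 3.1152/2.7667 = 1.1260, so P(C) = 1.1260/(1+1.1260) ≈ 0.53.

P(C) = 0.53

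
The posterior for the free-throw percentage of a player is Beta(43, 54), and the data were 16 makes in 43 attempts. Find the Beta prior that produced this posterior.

Beta(27, 27)

Beta is conjugate to the binomial likelihood: posterior = Beta(α+s, β+f).
Subtract the data counts: 43−16=27, 54−27=27.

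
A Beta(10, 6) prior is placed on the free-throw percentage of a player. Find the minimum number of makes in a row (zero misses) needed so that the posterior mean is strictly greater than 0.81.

k = 16

After k makes and 0 misses the posterior is Beta(10+k, 6), with mean (10+k)/(10+6+k).
Set (10+k)/(16+k) > 0.81 and solve: k > (0.81·16 − 10)/(1 − 0.81) = 15.579.
The smallest integer exceeding 15.579 is 16.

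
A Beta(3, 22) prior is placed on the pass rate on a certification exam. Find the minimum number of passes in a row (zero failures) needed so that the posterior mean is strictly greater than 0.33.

After k passes and 0 failures the posterior is Beta(3+k, 22), with mean (3+k)/(3+22+k).
Set (3+k)/(25+k) > 0.33 and solve: k > (0.33·25 − 3)/(1 − 0.33) = 7.836.
The smallest integer exceeding 7.836 is 8.

k = 8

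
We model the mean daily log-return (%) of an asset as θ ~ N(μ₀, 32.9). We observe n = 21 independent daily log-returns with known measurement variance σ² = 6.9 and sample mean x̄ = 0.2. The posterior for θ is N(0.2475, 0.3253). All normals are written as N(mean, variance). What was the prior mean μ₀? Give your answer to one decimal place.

With known observation variance, the Normal–Normal posterior has precision τ_n = τ₀ + n/σ² and mean μ_n = (τ₀μ₀ + (n/σ²)x̄)/τ_n.
Here τ₀ = 1/32.9 = 0.030395 and τ_data = 21/6.9 = 3.043478, so τ_n = 3.073873.
Rearranging for μ₀: μ₀ = (μ_n·τ_n − τ_data·x̄)/τ₀ = (0.2475·3.073873 − 3.043478·0.2) / 0.030395 = 0.152088/0.030395 ≈ 5.0.

μ₀ = 5.0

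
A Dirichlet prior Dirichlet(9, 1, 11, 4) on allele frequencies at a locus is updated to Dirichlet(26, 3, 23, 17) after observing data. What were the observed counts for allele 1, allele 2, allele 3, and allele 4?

For a Dirichlet(α) prior with multinomial counts c, the posterior is Dirichlet(α + c) componentwise.
Counts are posterior − prior componentwise: 26−9=17, 3−1=2, 23−11=12, 17−4=13.

counts (17, 2, 12, 13)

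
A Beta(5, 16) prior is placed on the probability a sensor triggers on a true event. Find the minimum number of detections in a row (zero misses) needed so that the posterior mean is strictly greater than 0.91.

After k detections and 0 misses the posterior is Beta(5+k, 16), with mean (5+k)/(5+16+k).
Set (5+k)/(21+k) > 0.91 and solve: k > (0.91·21 − 5)/(1 − 0.91) = 156.778.
The smallest integer exceeding 156.778 is 157, and checking k=157: (162)/(178) = 0.9101 > 0.91.

k = 157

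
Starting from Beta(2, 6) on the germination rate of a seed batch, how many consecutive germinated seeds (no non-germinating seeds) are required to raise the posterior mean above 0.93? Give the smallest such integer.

After k germinated seeds and 0 non-germinating seeds the posterior is Beta(2+k, 6), with mean (2+k)/(2+6+k).
Set (2+k)/(8+k) > 0.93 and solve: k > (0.93·8 − 2)/(1 − 0.93) = 77.714.
The smallest integer exceeding 77.714 is 78.

k = 78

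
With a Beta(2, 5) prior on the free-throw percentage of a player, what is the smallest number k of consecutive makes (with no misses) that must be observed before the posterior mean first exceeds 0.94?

After k makes and 0 misses the posterior is Beta(2+k, 5), with mean (2+k)/(2+5+k).
Set (2+k)/(7+k) > 0.94 and solve: k > (0.94·7 − 2)/(1 − 0.94) = 76.333.
The smallest integer exceeding 76.333 is 77, and checking k=77: (79)/(84) = 0.9405 > 0.94.

k = 77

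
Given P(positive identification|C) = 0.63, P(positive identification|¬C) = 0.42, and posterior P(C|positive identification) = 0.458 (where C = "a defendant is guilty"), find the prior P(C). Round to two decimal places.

P(C) = 0.36

In odds form, posterior odds = prior odds × likelihood ratio, so prior odds = posterior odds ÷ LR.
Posterior odds = 0.458/(1−0.458) = 0.8450. LR = 0.63/0.42 = 1.5000.
Prior odds = 0.8450/1.5000 = 0.5633, so P(C) = 0.5633/(1+0.5633) ≈ 0.36.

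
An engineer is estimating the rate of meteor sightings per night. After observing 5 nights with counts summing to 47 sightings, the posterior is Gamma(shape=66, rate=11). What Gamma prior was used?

Gamma(shape=19, rate=6)

A Gamma(α, β) prior (rate parametrization) on a Poisson rate with n observations summing to S gives posterior Gamma(α+S, β+n).
So α = 66 − 47 = 19 and β = 11 − 5 = 6.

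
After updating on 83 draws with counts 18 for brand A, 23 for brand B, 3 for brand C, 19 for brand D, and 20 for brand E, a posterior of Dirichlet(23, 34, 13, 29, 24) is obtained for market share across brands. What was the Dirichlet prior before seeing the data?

Dirichlet(5, 11, 10, 10, 4)

For a Dirichlet(α) prior with multinomial counts c, the posterior is Dirichlet(α + c) componentwise.
Subtract each count from the matching posterior parameter: 23−18=5, 34−23=11, 13−3=10, 29−19=10, 24−20=4.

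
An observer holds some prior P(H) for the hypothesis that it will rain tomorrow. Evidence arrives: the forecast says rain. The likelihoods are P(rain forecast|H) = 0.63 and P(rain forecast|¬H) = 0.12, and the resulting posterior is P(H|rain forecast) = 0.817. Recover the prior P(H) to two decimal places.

P(H) = 0.46

In odds form, posterior odds = prior odds × likelihood ratio, so prior odds = posterior odds ÷ LR.
Posterior odds = 0.817/(1−0.817) = 4.4645. LR = 0.63/0.12 = 5.2500.
Prior odds = 4.4645/5.2500 = 0.8504, so P(H) = 0.8504/(1+0.8504) ≈ 0.46.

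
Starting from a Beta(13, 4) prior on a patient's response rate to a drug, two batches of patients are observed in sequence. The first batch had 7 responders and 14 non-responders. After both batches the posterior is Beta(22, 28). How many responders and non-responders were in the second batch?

Because Beta–binomial updating is additive in the counts, the combined data contributed (α_post−α_prior, β_post−β_prior) successes and failures.
Total across both batches: 22−13=9 responders, 28−4=24 non-responders.
Subtract the first batch: 9−7=2 responders and 24−14=10 non-responders.

2 responders and 10 non-responders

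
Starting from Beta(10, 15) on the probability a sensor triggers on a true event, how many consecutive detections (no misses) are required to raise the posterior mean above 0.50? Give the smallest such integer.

After k detections and 0 misses the posterior is Beta(10+k, 15), with mean (10+k)/(10+15+k).
Set (10+k)/(25+k) > 0.50 and solve: k > (0.50·25 − 10)/(1 − 0.50) = 5.000.
The smallest integer exceeding 5.000 is 6.

k = 6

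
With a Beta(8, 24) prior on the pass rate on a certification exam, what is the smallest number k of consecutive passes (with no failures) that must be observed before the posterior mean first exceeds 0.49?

After k passes and 0 failures the posterior is Beta(8+k, 24), with mean (8+k)/(8+24+k).
Set (8+k)/(32+k) > 0.49 and solve: k > (0.49·32 − 8)/(1 − 0.49) = 15.059.
The smallest integer exceeding 15.059 is 16, and checking k=16: (24)/(48) = 0.5000 > 0.49.

k = 16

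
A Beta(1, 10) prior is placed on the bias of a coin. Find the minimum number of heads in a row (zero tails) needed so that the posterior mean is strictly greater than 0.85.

k = 56

After k heads and 0 tails the posterior is Beta(1+k, 10), with mean (1+k)/(1+10+k).
Set (1+k)/(11+k) > 0.85 and solve: k > (0.85·11 − 1)/(1 − 0.85) = 55.667.
The smallest integer exceeding 55.667 is 56, and checking k=56: (57)/(67) = 0.8507 > 0.85.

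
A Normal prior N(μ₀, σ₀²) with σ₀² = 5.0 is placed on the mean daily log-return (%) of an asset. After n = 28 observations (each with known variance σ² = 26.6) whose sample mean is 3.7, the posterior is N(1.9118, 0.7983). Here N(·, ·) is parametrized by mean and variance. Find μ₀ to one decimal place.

μ₀ = -7.5

The posterior mean is a precision-weighted average: μ_n = (τ₀μ₀ + τ_data·x̄)/(τ₀+τ_data), with τ₀=1/σ₀² and τ_data=n/σ².
Here τ₀ = 1/5.0 = 0.200000 and τ_data = 28/26.6 = 1.052632, so τ_n = 1.252632.
Rearranging for μ₀: μ₀ = (μ_n·τ_n − τ_data·x̄)/τ₀ = (1.9118·1.252632 − 1.052632·3.7) / 0.200000 = -1.499957/0.200000 ≈ -7.5.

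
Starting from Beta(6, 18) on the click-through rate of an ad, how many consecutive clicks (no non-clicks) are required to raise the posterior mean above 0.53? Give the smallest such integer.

k = 15

After k clicks and 0 non-clicks the posterior is Beta(6+k, 18), with mean (6+k)/(6+18+k).
Set (6+k)/(24+k) > 0.53 and solve: k > (0.53·24 − 6)/(1 − 0.53) = 14.298.
The smallest integer exceeding 14.298 is 15, and checking k=15: (21)/(39) = 0.5385 > 0.53.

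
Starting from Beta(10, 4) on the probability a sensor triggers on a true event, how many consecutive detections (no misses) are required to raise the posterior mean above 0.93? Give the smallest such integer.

After k detections and 0 misses the posterior is Beta(10+k, 4), with mean (10+k)/(10+4+k).
Set (10+k)/(14+k) > 0.93 and solve: k > (0.93·14 − 10)/(1 − 0.93) = 43.143.
The smallest integer exceeding 43.143 is 44.

k = 44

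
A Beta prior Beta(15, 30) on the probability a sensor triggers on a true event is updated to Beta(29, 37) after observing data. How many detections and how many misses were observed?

A Beta(α, β) prior with s successes and f failures in binomial data gives a Beta(α+s, β+f) posterior.
So s = 29 − 15 = 14 and f = 37 − 30 = 7.

14 detections and 7 misses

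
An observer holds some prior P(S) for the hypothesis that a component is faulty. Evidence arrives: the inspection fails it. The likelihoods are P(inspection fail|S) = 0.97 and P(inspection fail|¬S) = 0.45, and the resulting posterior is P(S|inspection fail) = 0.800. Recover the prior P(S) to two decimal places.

P(S) = 0.65

In odds form, posterior odds = prior odds × likelihood ratio, so prior odds = posterior odds ÷ LR.
Posterior odds = 0.800/(1−0.800) = 4.0000. LR = 0.97/0.45 = 2.1556.
Prior odds = 4.0000/2.1556 = 1.8556, so P(S) = 1.8556/(1+1.8556) ≈ 0.65.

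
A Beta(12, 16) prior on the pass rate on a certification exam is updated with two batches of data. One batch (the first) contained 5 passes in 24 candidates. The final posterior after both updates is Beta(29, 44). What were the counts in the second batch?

12 passes and 9 failures

Because Beta–binomial updating is additive in the counts, the combined data contributed (α_post−α_prior, β_post−β_prior) successes and failures.
Total across both batches: 29−12=17 passes, 44−16=28 failures.
Subtract the first batch: 17−5=12 passes and 28−19=9 failures.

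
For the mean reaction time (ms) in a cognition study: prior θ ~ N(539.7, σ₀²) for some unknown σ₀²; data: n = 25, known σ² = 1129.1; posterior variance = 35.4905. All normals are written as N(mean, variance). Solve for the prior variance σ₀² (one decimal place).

Posterior precision equals prior precision plus data precision: 1/σ_n² = 1/σ₀² + n/σ².
So 1/σ₀² = 1/35.4905 − 25/1129.1 = 0.028177 − 0.022142 = 0.006035.
Hence σ₀² = 1/0.006035 ≈ 165.7.

σ₀² = 165.7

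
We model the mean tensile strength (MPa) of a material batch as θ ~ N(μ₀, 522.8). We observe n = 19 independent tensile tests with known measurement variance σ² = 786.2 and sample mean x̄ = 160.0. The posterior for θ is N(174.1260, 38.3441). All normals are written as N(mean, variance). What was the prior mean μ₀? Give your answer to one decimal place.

μ₀ = 352.6

With known observation variance, the Normal–Normal posterior has precision τ_n = τ₀ + n/σ² and mean μ_n = (τ₀μ₀ + (n/σ²)x̄)/τ_n.
Here τ₀ = 1/522.8 = 0.001913 and τ_data = 19/786.2 = 0.024167, so τ_n = 0.026080.
Rearranging for μ₀: μ₀ = (μ_n·τ_n − τ_data·x̄)/τ₀ = (174.1260·0.026080 − 0.024167·160.0) / 0.001913 = 0.674486/0.001913 ≈ 352.6.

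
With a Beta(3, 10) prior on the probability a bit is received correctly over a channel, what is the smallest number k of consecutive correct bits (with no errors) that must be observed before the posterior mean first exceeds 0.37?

After k correct bits and 0 errors the posterior is Beta(3+k, 10), with mean (3+k)/(3+10+k).
Set (3+k)/(13+k) > 0.37 and solve: k > (0.37·13 − 3)/(1 − 0.37) = 2.873.
The smallest integer exceeding 2.873 is 3.

k = 3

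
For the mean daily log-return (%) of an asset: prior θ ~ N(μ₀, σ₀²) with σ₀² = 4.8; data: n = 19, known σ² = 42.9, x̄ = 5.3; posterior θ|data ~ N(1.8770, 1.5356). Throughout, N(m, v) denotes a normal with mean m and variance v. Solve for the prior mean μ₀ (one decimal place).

μ₀ = -5.4

The posterior mean is a precision-weighted average: μ_n = (τ₀μ₀ + τ_data·x̄)/(τ₀+τ_data), with τ₀=1/σ₀² and τ_data=n/σ².
Here τ₀ = 1/4.8 = 0.208333 and τ_data = 19/42.9 = 0.442890, so τ_n = 0.651223.
Rearranging for μ₀: μ₀ = (μ_n·τ_n − τ_data·x̄)/τ₀ = (1.8770·0.651223 − 0.442890·5.3) / 0.208333 = -1.124971/0.208333 ≈ -5.4.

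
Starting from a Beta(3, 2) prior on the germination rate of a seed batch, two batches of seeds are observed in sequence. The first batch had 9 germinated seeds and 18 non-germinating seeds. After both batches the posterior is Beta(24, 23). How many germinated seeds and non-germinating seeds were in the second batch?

12 germinated seeds and 3 non-germinating seeds

Sequential conjugate updates are equivalent to a single update on the pooled data, so total successes = posterior α − prior α and total failures = posterior β − prior β.
Total across both batches: 24−3=21 germinated seeds, 23−2=21 non-germinating seeds.
Subtract the first batch: 21−9=12 germinated seeds and 21−18=3 non-germinating seeds.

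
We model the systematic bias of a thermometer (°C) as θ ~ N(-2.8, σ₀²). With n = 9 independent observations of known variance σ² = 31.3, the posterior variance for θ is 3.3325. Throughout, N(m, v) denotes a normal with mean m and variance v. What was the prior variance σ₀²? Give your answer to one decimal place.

Posterior precision equals prior precision plus data precision: 1/σ_n² = 1/σ₀² + n/σ².
So 1/σ₀² = 1/3.3325 − 9/31.3 = 0.300075 − 0.287540 = 0.012535.
Hence σ₀² = 1/0.012535 ≈ 79.8.

σ₀² = 79.8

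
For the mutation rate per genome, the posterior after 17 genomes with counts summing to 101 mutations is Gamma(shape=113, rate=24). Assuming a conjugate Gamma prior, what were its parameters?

Gamma–Poisson conjugacy: posterior shape = α + Σxᵢ, posterior rate = β + n.
So α = 113 − 101 = 12 and β = 24 − 17 = 7.

Gamma(shape=12, rate=7)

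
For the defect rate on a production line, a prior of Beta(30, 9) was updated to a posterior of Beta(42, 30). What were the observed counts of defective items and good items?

Beta is conjugate to the binomial likelihood: posterior = Beta(a+s, b+f).
Match parameters: s=42−30=12, f=30−9=21.

12 defective items and 21 good items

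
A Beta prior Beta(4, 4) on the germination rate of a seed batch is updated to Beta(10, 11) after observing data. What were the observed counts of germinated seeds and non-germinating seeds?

6 germinated seeds and 7 non-germinating seeds

Under Beta–binomial conjugacy the posterior parameters are (α+s, β+f).
So s = 10 − 4 = 6 and f = 11 − 4 = 7.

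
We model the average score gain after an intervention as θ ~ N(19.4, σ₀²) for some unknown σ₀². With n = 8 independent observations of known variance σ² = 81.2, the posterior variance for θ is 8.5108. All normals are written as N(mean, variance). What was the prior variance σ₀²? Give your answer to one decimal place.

For the Normal–Normal model with known σ², precisions add: τ_n = τ₀ + n/σ².
So 1/σ₀² = 1/8.5108 − 8/81.2 = 0.117498 − 0.098522 = 0.018976.
Hence σ₀² = 1/0.018976 ≈ 52.7.

σ₀² = 52.7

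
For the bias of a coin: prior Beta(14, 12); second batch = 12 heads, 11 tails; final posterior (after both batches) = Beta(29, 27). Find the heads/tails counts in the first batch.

Because Beta–binomial updating is additive in the counts, the combined data contributed (α_post−α_prior, β_post−β_prior) successes and failures.
Total across both batches: 29−14=15 heads, 27−12=15 tails.
Subtract the second batch: 15−12=3 heads and 15−11=4 tails.

3 heads and 4 tails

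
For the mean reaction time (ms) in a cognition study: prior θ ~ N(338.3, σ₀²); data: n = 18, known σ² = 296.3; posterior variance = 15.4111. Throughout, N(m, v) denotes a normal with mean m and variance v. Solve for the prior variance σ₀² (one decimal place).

σ₀² = 241.6

For the Normal–Normal model with known σ², precisions add: τ_n = τ₀ + n/σ².
So 1/σ₀² = 1/15.4111 − 18/296.3 = 0.064888 − 0.060749 = 0.004139.
Hence σ₀² = 1/0.004139 ≈ 241.6.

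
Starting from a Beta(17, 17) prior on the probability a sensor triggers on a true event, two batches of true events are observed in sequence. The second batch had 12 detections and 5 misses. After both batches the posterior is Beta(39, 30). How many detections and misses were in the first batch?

Because Beta–binomial updating is additive in the counts, the combined data contributed (α_post−α_prior, β_post−β_prior) successes and failures.
Total across both batches: 39−17=22 detections, 30−17=13 misses.
Subtract the second batch: 22−12=10 detections and 13−5=8 misses.

10 detections and 8 misses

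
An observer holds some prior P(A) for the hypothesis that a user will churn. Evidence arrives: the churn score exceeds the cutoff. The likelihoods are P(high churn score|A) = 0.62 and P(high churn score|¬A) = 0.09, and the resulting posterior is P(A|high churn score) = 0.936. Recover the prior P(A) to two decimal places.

P(A) = 0.68

In odds form, posterior odds = prior odds × likelihood ratio, so prior odds = posterior odds ÷ LR.
Posterior odds = 0.936/(1−0.936) = 14.6250. LR = 0.62/0.09 = 6.8889.
Prior odds = 14.6250/6.8889 = 2.1230, so P(A) = 2.1230/(1+2.1230) ≈ 0.68.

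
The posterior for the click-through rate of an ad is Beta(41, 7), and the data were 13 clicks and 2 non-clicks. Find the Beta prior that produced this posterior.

Beta(28, 5)

A Beta(a, b) prior with s successes and f failures in binomial data gives a Beta(a+s, b+f) posterior.
Subtract the data counts: 41−13=28, 7−2=5.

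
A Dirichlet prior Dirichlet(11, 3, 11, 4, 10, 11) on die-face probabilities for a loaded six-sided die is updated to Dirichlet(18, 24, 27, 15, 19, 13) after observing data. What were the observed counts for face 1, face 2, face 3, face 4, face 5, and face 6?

counts (7, 21, 16, 11, 9, 2)

For a Dirichlet(α) prior with multinomial counts c, the posterior is Dirichlet(α + c) componentwise.
Counts are posterior − prior componentwise: 18−11=7, 24−3=21, 27−11=16, 15−4=11, 19−10=9, 13−11=2.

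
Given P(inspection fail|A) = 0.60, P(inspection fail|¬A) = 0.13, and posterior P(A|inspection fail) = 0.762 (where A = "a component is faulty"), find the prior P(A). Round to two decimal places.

In odds form, posterior odds = prior odds × likelihood ratio, so prior odds = posterior odds ÷ LR.
Posterior odds = 0.762/(1−0.762) = 3.2017. LR = 0.60/0.13 = 4.6154.
Prior odds = 3.2017/4.6154 = 0.6937, so P(A) = 0.6937/(1+0.6937) ≈ 0.41.

P(A) = 0.41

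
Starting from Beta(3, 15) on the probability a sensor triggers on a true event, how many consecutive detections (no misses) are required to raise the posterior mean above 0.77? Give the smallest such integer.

After k detections and 0 misses the posterior is Beta(3+k, 15), with mean (3+k)/(3+15+k).
Set (3+k)/(18+k) > 0.77 and solve: k > (0.77·18 − 3)/(1 − 0.77) = 47.217.
The smallest integer exceeding 47.217 is 48, and checking k=48: (51)/(66) = 0.7727 > 0.77.

k = 48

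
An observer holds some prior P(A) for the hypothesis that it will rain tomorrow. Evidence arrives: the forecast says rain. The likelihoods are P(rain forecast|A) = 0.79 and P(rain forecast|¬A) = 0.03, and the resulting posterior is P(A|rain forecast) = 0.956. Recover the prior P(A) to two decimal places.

In odds form, posterior odds = prior odds × likelihood ratio, so prior odds = posterior odds ÷ LR.
Posterior odds = 0.956/(1−0.956) = 21.7273. LR = 0.79/0.03 = 26.3333.
Prior odds = 21.7273/26.3333 = 0.8251, so P(A) = 0.8251/(1+0.8251) ≈ 0.45.

P(A) = 0.45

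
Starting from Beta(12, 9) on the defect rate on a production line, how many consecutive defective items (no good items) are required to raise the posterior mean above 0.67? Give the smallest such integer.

k = 7

After k defective items and 0 good items the posterior is Beta(12+k, 9), with mean (12+k)/(12+9+k).
Set (12+k)/(21+k) > 0.67 and solve: k > (0.67·21 − 12)/(1 − 0.67) = 6.273.
The smallest integer exceeding 6.273 is 7, and checking k=7: (19)/(28) = 0.6786 > 0.67.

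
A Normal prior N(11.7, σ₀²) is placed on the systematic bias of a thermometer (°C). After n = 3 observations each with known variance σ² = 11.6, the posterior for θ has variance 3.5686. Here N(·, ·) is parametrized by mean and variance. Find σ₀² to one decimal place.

For the Normal–Normal model with known σ², precisions add: τ_n = τ₀ + n/σ².
So 1/σ₀² = 1/3.5686 − 3/11.6 = 0.280222 − 0.258621 = 0.021601.
Hence σ₀² = 1/0.021601 ≈ 46.3.

σ₀² = 46.3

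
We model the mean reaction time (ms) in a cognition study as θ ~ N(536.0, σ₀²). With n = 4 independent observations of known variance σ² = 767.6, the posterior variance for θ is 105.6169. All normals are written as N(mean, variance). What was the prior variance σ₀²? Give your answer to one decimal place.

σ₀² = 234.9

For the Normal–Normal model with known σ², precisions add: τ_n = τ₀ + n/σ².
So 1/σ₀² = 1/105.6169 − 4/767.6 = 0.009468 − 0.005211 = 0.004257.
Hence σ₀² = 1/0.004257 ≈ 234.9.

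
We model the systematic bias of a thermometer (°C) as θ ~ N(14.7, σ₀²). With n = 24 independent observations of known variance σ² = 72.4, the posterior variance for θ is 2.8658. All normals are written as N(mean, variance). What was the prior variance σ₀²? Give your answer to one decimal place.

For the Normal–Normal model with known σ², precisions add: τ_n = τ₀ + n/σ².
So 1/σ₀² = 1/2.8658 − 24/72.4 = 0.348943 − 0.331492 = 0.017451.
Hence σ₀² = 1/0.017451 ≈ 57.3.

σ₀² = 57.3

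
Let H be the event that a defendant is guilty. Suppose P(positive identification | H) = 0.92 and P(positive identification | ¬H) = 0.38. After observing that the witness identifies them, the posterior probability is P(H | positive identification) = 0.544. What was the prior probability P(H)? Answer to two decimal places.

Bayes' rule in odds form gives O(H|E) = O(H)·[P(E|H)/P(E|¬H)], hence O(H) = O(H|E)/LR.
Posterior odds = 0.544/(1−0.544) = 1.1930. LR = 0.92/0.38 = 2.4211.
Prior odds = 1.1930/2.4211 = 0.4928, so P(H) = 0.4928/(1+0.4928) ≈ 0.33.

P(H) = 0.33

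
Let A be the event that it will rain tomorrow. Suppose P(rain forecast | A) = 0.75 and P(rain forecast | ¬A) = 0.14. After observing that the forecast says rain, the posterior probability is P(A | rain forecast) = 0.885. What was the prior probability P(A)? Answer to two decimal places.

P(A) = 0.59

Bayes' rule in odds form gives O(A|E) = O(A)·[P(E|A)/P(E|¬A)], hence O(A) = O(A|E)/LR.
Posterior odds = 0.885/(1−0.885) = 7.6957. LR = 0.75/0.14 = 5.3571.
Prior odds = 7.6957/5.3571 = 1.4365, so P(A) = 1.4365/(1+1.4365) ≈ 0.59.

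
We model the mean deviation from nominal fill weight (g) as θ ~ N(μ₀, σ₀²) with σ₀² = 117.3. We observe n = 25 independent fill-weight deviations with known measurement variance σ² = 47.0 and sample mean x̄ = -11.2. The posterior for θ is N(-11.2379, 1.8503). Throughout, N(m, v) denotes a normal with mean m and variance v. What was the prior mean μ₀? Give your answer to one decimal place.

μ₀ = -13.6

With known observation variance, the Normal–Normal posterior has precision τ_n = τ₀ + n/σ² and mean μ_n = (τ₀μ₀ + (n/σ²)x̄)/τ_n.
Here τ₀ = 1/117.3 = 0.008525 and τ_data = 25/47.0 = 0.531915, so τ_n = 0.540440.
Rearranging for μ₀: μ₀ = (μ_n·τ_n − τ_data·x̄)/τ₀ = (-11.2379·0.540440 − 0.531915·-11.2) / 0.008525 = -0.115963/0.008525 ≈ -13.6.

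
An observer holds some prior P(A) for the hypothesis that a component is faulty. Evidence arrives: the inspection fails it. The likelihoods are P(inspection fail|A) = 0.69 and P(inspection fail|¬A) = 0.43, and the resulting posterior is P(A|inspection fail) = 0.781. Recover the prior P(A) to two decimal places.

P(A) = 0.69

Bayes' rule in odds form gives O(A|E) = O(A)·[P(E|A)/P(E|¬A)], hence O(A) = O(A|E)/LR.
Posterior odds = 0.781/(1−0.781) = 3.5662. LR = 0.69/0.43 = 1.6047.
Prior odds = 3.5662/1.6047 = 2.2223, so P(A) = 2.2223/(1+2.2223) ≈ 0.69.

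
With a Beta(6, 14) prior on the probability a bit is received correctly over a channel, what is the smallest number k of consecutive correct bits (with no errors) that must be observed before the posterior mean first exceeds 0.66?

After k correct bits and 0 errors the posterior is Beta(6+k, 14), with mean (6+k)/(6+14+k).
Set (6+k)/(20+k) > 0.66 and solve: k > (0.66·20 − 6)/(1 − 0.66) = 21.176.
The smallest integer exceeding 21.176 is 22.

k = 22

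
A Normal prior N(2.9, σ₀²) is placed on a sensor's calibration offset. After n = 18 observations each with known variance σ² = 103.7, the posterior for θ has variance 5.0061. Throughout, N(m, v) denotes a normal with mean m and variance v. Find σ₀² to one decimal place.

Posterior precision equals prior precision plus data precision: 1/σ_n² = 1/σ₀² + n/σ².
So 1/σ₀² = 1/5.0061 − 18/103.7 = 0.199756 − 0.173578 = 0.026178.
Hence σ₀² = 1/0.026178 ≈ 38.2.

σ₀² = 38.2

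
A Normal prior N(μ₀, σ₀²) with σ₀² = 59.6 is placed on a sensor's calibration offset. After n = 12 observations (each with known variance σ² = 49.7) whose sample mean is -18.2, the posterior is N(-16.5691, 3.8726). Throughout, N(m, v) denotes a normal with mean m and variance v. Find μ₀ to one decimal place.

With known observation variance, the Normal–Normal posterior has precision τ_n = τ₀ + n/σ² and mean μ_n = (τ₀μ₀ + (n/σ²)x̄)/τ_n.
Here τ₀ = 1/59.6 = 0.016779 and τ_data = 12/49.7 = 0.241449, so τ_n = 0.258228.
Rearranging for μ₀: μ₀ = (μ_n·τ_n − τ_data·x̄)/τ₀ = (-16.5691·0.258228 − 0.241449·-18.2) / 0.016779 = 0.115766/0.016779 ≈ 6.9.

μ₀ = 6.9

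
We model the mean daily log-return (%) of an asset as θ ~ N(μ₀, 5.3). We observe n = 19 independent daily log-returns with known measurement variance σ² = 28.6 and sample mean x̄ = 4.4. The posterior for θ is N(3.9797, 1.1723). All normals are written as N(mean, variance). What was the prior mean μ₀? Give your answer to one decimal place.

The posterior mean is a precision-weighted average: μ_n = (τ₀μ₀ + τ_data·x̄)/(τ₀+τ_data), with τ₀=1/σ₀² and τ_data=n/σ².
Here τ₀ = 1/5.3 = 0.188679 and τ_data = 19/28.6 = 0.664336, so τ_n = 0.853015.
Rearranging for μ₀: μ₀ = (μ_n·τ_n − τ_data·x̄)/τ₀ = (3.9797·0.853015 − 0.664336·4.4) / 0.188679 = 0.471665/0.188679 ≈ 2.5.

μ₀ = 2.5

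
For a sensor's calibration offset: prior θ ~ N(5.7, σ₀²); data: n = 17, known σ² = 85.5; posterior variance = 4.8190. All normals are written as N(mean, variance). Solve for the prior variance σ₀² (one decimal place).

For the Normal–Normal model with known σ², precisions add: τ_n = τ₀ + n/σ².
So 1/σ₀² = 1/4.8190 − 17/85.5 = 0.207512 − 0.198830 = 0.008682.
Hence σ₀² = 1/0.008682 ≈ 115.2.

σ₀² = 115.2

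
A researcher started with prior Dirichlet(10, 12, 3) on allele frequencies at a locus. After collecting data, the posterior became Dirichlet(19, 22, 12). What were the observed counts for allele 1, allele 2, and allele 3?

counts (9, 10, 9)

For a Dirichlet(α) prior with multinomial counts c, the posterior is Dirichlet(α + c) componentwise.
Counts are posterior − prior componentwise: 19−10=9, 22−12=10, 12−3=9.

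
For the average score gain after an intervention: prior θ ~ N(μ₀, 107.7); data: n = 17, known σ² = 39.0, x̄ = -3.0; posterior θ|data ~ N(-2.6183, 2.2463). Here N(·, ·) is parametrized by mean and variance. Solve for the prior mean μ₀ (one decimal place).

μ₀ = 15.3

With known observation variance, the Normal–Normal posterior has precision τ_n = τ₀ + n/σ² and mean μ_n = (τ₀μ₀ + (n/σ²)x̄)/τ_n.
Here τ₀ = 1/107.7 = 0.009285 and τ_data = 17/39.0 = 0.435897, so τ_n = 0.445182.
Rearranging for μ₀: μ₀ = (μ_n·τ_n − τ_data·x̄)/τ₀ = (-2.6183·0.445182 − 0.435897·-3.0) / 0.009285 = 0.142071/0.009285 ≈ 15.3.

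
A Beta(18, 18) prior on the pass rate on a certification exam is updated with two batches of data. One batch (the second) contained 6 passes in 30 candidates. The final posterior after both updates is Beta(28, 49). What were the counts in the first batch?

Sequential conjugate updates are equivalent to a single update on the pooled data, so total successes = posterior α − prior α and total failures = posterior β − prior β.
Total across both batches: 28−18=10 passes, 49−18=31 failures.
Subtract the second batch: 10−6=4 passes and 31−24=7 failures.

4 passes and 7 failures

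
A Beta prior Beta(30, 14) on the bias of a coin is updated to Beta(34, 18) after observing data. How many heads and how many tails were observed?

4 heads and 4 tails

A Beta(α, β) prior with s successes and f failures in binomial data gives a Beta(α+s, β+f) posterior.
Match parameters: s=34−30=4, f=18−14=4.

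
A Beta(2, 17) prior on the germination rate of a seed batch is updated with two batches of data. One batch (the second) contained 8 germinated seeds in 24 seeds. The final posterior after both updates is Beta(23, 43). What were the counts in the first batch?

13 germinated seeds and 10 non-germinating seeds

Because Beta–binomial updating is additive in the counts, the combined data contributed (α_post−α_prior, β_post−β_prior) successes and failures.
Total across both batches: 23−2=21 germinated seeds, 43−17=26 non-germinating seeds.
Subtract the second batch: 21−8=13 germinated seeds and 26−16=10 non-germinating seeds.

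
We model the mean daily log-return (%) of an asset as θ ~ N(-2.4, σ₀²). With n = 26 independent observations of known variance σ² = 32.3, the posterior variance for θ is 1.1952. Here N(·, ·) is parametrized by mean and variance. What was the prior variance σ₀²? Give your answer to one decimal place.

σ₀² = 31.5

For the Normal–Normal model with known σ², precisions add: τ_n = τ₀ + n/σ².
So 1/σ₀² = 1/1.1952 − 26/32.3 = 0.836680 − 0.804954 = 0.031726.
Hence σ₀² = 1/0.031726 ≈ 31.5.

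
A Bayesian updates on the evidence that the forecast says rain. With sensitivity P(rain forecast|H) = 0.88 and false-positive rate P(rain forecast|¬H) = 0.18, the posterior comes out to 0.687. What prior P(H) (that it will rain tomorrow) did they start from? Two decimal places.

Bayes' rule in odds form gives O(H|E) = O(H)·[P(E|H)/P(E|¬H)], hence O(H) = O(H|E)/LR.
Posterior odds = 0.687/(1−0.687) = 2.1949. LR = 0.88/0.18 = 4.8889.
Prior odds = 2.1949/4.8889 = 0.4490, so P(H) = 0.4490/(1+0.4490) ≈ 0.31.

P(H) = 0.31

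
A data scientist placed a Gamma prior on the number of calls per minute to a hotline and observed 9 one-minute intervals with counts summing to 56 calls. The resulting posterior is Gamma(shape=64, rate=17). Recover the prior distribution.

Gamma(shape=8, rate=8)

Gamma–Poisson conjugacy: posterior shape = α + Σxᵢ, posterior rate = β + n.
So α = 64 − 56 = 8 and β = 17 − 9 = 8.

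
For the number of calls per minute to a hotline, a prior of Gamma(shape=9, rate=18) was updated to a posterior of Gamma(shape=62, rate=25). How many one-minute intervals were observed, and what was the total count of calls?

n = 7 one-minute intervals with total 53 calls

Gamma–Poisson conjugacy: posterior shape = α + Σxᵢ, posterior rate = β + n.
Matching: Σxᵢ = 62 − 9 = 53 and n = 25 − 18 = 7.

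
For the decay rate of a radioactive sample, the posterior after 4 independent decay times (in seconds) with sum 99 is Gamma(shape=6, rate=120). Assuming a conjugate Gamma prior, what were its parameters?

Gamma(shape=2, rate=21)

Gamma–exponential conjugacy: posterior shape = α + n, posterior rate = β + Σtᵢ.
So α = 6 − 4 = 2 and β = 120 − 99 = 21.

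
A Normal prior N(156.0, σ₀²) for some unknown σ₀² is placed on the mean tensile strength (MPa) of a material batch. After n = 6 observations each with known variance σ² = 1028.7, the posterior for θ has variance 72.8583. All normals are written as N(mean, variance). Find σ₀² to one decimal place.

For the Normal–Normal model with known σ², precisions add: τ_n = τ₀ + n/σ².
So 1/σ₀² = 1/72.8583 − 6/1028.7 = 0.013725 − 0.005833 = 0.007892.
Hence σ₀² = 1/0.007892 ≈ 126.7.

σ₀² = 126.7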